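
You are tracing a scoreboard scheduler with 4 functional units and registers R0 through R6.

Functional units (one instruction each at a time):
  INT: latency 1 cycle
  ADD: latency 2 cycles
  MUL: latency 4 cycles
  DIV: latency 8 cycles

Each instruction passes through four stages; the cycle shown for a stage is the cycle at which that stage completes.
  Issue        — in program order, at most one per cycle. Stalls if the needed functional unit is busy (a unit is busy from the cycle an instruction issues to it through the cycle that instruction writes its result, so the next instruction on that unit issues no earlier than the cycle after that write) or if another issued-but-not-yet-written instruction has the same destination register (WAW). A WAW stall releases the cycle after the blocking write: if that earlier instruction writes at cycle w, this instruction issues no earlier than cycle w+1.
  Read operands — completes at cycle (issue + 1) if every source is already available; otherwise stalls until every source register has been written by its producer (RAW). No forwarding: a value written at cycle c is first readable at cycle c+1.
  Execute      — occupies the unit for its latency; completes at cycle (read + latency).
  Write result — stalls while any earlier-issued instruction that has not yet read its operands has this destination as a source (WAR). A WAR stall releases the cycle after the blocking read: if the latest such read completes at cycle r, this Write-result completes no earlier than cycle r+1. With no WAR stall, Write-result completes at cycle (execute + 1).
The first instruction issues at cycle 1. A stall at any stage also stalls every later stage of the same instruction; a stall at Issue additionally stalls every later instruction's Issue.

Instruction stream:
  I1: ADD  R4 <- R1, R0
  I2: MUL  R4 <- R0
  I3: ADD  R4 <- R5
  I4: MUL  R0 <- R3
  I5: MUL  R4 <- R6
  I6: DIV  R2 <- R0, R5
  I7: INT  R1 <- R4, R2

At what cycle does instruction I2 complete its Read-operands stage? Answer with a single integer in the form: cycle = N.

cycle = 7

[1] issue I1 (ADD)
[2] I1 read-ops
[4] I1 finished on ADD
[5] I1→R4
[6] issue I2 (MUL)
[7] I2 read-ops
[11] I2 finished on MUL
[12] I2→R4
[13] issue I3 (ADD)
[14] I3 read-ops, issue I4 (MUL)
[15] I4 read-ops
[16] I3 finished on ADD
[17] I3→R4
[19] I4 finished on MUL
[20] I4→R0
[21] issue I5 (MUL)
[22] I5 read-ops, issue I6 (DIV)
[23] I6 read-ops, issue I7 (INT)
[26] I5 finished on MUL
[27] I5→R4
[31] I6 finished on DIV
[32] I6→R2
[33] I7 read-ops
[34] I7 finished on INT
[35] I7→R1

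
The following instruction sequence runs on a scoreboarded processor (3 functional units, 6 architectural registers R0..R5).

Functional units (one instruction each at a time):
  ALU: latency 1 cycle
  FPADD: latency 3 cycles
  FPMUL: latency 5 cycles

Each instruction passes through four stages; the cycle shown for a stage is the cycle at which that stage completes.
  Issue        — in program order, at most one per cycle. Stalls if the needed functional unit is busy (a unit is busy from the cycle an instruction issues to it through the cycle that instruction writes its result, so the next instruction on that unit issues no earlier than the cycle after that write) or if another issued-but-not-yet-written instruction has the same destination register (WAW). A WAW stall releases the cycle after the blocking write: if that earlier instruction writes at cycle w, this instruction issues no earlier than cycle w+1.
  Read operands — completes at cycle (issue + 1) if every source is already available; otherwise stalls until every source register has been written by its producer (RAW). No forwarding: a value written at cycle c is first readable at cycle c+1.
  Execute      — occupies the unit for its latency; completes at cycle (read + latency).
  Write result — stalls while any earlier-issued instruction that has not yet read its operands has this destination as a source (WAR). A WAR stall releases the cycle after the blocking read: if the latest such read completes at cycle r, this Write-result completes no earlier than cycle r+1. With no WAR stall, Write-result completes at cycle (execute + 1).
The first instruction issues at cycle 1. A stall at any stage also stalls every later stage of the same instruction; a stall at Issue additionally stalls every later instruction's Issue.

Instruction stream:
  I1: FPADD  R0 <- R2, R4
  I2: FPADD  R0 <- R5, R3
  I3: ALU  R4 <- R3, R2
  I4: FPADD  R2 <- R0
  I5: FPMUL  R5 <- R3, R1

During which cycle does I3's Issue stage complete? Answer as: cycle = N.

  I1 | 1 | 2 | 5 | 6
  I2 | 7 | 8 | 11 | 12   struct: FPADD busy until I1 writes@6
  I3 | 8 | 9 | 10 | 11
  I4 | 13 | 14 | 17 | 18   struct: FPADD busy until I2 writes@12
  I5 | 14 | 15 | 20 | 21

cycle = 8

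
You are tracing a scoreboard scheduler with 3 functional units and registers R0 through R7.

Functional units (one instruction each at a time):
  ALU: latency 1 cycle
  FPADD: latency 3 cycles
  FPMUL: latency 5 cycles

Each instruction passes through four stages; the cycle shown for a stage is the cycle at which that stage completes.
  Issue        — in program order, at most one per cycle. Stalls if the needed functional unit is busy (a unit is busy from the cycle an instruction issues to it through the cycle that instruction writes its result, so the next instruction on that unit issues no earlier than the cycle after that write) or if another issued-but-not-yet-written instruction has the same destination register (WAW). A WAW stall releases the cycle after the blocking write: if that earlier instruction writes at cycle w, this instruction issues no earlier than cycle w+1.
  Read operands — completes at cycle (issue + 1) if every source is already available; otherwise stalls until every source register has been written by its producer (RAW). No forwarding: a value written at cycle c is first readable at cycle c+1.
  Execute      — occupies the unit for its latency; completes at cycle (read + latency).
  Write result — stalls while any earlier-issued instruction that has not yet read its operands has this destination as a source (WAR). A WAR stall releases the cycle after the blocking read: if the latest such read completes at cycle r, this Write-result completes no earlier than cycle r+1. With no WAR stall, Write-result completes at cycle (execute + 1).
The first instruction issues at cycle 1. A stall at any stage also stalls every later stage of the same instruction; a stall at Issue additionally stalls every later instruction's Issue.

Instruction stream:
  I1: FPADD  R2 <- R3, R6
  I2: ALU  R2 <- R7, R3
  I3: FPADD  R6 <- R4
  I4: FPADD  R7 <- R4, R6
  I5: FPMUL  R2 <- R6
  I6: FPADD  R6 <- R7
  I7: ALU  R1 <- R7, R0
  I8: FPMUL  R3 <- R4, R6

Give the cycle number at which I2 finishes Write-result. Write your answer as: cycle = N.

cycle 1: I1 dispatched to FPADD
cycle 2: I1 operands ready
cycle 5: I1 complete
cycle 6: R2←I1
cycle 7: I2 dispatched to ALU
cycle 8: I2 operands ready · I3 dispatched to FPADD
cycle 9: I2 complete · I3 operands ready
cycle 10: R2←I2
cycle 12: I3 complete
cycle 13: R6←I3
cycle 14: I4 dispatched to FPADD
cycle 15: I4 operands ready · I5 dispatched to FPMUL
cycle 16: I5 operands ready
cycle 18: I4 complete
cycle 19: R7←I4
cycle 20: I6 dispatched to FPADD
cycle 21: I5 complete · I6 operands ready · I7 dispatched to ALU
cycle 22: R2←I5 · I7 operands ready
cycle 23: I7 complete · I8 dispatched to FPMUL
cycle 24: I6 complete · R1←I7
cycle 25: R6←I6
cycle 26: I8 operands ready
cycle 31: I8 complete
cycle 32: R3←I8

cycle = 10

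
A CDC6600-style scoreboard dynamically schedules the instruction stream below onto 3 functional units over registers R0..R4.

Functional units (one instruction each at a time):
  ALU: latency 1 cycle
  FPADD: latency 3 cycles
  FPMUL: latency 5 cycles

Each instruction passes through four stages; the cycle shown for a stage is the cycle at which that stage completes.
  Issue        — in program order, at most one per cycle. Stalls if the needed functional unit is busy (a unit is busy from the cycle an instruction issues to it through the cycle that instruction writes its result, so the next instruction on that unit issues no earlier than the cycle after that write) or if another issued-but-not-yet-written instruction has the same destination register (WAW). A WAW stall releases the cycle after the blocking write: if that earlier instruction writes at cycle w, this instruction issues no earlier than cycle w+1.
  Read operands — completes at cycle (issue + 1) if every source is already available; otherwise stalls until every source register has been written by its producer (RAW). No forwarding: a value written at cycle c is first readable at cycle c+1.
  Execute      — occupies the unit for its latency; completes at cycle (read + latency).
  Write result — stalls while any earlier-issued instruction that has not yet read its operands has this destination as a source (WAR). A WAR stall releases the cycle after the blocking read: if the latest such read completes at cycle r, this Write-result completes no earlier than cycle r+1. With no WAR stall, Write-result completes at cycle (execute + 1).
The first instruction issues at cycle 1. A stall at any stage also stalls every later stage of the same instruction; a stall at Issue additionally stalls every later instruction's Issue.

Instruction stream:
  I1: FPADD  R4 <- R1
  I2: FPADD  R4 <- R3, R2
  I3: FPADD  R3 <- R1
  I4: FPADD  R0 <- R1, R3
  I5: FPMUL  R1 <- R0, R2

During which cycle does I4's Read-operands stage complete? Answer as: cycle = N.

I1  is:1  ro:2  ex:5  wr:6
I2  is:7  ro:8  ex:11  wr:12  — struct: FPADD busy until I1 writes@6
I3  is:13  ro:14  ex:17  wr:18  — struct: FPADD busy until I2 writes@12
I4  is:19  ro:20  ex:23  wr:24  — struct: FPADD busy until I3 writes@18
I5  is:20  ro:25  ex:30  wr:31  — RAW R0: wait I4 write@24

cycle = 20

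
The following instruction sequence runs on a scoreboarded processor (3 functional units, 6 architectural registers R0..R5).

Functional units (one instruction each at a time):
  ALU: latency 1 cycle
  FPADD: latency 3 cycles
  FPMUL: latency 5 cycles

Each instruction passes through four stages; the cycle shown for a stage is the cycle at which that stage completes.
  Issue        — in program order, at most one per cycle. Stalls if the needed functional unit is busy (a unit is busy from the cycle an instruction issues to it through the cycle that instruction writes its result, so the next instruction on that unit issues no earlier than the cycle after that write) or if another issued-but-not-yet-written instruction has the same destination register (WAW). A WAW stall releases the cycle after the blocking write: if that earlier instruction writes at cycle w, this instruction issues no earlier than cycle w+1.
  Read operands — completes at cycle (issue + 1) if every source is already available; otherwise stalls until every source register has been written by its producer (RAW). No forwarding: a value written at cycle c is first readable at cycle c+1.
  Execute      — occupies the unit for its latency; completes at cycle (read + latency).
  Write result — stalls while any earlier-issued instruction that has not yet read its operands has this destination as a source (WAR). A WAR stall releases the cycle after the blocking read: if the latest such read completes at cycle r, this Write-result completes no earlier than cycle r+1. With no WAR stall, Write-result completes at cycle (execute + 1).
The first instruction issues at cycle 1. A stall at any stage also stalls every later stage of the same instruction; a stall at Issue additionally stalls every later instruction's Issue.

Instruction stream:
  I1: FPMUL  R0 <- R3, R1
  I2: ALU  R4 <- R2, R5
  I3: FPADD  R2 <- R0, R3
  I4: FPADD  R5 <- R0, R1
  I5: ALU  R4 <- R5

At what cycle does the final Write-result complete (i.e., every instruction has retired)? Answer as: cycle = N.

cycle = 22

I1  is:1  ro:2  ex:7  wr:8
I2  is:2  ro:3  ex:4  wr:5
I3  is:3  ro:9  ex:12  wr:13  — RAW R0: wait I1 write@8
I4  is:14  ro:15  ex:18  wr:19  — struct: FPADD busy until I3 writes@13
I5  is:15  ro:20  ex:21  wr:22  — RAW R5: wait I4 write@19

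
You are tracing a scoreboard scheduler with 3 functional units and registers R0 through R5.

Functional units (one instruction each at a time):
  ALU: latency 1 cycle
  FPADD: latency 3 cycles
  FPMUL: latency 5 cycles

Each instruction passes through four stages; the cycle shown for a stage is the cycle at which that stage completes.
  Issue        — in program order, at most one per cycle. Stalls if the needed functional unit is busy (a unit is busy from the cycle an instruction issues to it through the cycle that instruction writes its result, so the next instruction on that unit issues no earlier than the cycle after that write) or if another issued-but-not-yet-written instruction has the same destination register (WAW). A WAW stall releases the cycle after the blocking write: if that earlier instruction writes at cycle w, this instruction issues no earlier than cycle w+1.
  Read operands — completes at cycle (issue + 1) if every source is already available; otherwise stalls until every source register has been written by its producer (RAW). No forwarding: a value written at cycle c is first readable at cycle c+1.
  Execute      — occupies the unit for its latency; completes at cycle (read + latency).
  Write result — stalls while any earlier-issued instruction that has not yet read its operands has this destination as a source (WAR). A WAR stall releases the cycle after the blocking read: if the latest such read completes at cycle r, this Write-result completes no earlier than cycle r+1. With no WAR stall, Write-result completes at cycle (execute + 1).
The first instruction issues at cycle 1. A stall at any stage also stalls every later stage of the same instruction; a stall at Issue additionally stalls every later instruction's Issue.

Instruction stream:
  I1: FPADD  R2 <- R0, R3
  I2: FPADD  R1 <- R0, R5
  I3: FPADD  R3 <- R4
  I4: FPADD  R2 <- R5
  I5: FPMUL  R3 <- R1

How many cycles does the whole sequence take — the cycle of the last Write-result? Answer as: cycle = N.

cycle = 27

1) issue 1, read 2, done 5, write 6
2) issue 7, read 8, done 11, write 12  <struct: FPADD busy until I1 writes@6>
3) issue 13, read 14, done 17, write 18  <struct: FPADD busy until I2 writes@12>
4) issue 19, read 20, done 23, write 24  <struct: FPADD busy until I3 writes@18>
5) issue 20, read 21, done 26, write 27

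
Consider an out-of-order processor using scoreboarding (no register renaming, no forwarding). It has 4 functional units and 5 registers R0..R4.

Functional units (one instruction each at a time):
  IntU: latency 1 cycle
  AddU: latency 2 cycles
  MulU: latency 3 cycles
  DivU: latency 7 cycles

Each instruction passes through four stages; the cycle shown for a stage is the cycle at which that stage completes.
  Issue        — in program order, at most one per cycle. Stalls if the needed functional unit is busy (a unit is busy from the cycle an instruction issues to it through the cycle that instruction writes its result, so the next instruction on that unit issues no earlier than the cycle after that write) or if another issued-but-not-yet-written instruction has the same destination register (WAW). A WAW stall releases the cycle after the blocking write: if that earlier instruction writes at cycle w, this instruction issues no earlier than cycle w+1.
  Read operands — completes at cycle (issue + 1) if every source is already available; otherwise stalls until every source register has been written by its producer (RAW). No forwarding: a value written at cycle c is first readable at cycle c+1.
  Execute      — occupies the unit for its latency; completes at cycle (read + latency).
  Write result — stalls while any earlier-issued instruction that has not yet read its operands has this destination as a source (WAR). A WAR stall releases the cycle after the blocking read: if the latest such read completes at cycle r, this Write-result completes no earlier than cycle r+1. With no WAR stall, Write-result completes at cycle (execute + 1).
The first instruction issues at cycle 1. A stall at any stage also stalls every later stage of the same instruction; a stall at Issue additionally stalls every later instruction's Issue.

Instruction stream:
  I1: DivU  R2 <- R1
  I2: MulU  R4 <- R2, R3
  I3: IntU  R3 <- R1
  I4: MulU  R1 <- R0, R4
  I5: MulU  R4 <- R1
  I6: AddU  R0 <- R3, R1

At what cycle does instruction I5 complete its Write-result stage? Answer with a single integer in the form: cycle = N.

I1  is:1  ro:2  ex:9  wr:10
I2  is:2  ro:11  ex:14  wr:15  — RAW R2: wait I1 write@10
I3  is:3  ro:4  ex:5  wr:12  — WAR R3: wait I2 read@11
I4  is:16  ro:17  ex:20  wr:21  — struct: MulU busy until I2 writes@15
I5  is:22  ro:23  ex:26  wr:27  — struct: MulU busy until I4 writes@21
I6  is:23  ro:24  ex:26  wr:27

cycle = 27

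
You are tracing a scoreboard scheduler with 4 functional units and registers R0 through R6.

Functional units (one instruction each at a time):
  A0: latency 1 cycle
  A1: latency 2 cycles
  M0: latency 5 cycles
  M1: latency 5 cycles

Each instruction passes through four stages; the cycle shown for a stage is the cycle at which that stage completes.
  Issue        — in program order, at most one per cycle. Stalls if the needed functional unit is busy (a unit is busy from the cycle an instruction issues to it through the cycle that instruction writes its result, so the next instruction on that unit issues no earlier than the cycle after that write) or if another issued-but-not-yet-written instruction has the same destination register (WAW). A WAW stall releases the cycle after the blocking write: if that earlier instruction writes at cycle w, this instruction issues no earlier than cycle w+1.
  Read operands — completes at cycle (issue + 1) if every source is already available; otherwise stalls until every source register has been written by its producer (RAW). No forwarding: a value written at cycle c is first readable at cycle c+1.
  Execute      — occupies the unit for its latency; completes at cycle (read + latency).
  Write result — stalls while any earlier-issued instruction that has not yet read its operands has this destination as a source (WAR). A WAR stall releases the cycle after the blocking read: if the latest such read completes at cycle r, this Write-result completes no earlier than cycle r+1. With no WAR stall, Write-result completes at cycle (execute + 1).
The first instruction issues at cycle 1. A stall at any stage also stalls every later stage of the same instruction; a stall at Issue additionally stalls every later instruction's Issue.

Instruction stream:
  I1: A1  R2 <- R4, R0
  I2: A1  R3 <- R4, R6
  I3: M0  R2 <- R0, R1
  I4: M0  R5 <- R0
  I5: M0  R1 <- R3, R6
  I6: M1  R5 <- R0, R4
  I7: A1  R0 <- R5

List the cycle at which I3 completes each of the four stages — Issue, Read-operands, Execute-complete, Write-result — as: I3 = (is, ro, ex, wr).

I3 = (7, 8, 13, 14)

[1] issue I1 (A1)
[2] I1 read-ops
[4] I1 finished on A1
[5] I1→R2
[6] issue I2 (A1)
[7] I2 read-ops, issue I3 (M0)
[8] I3 read-ops
[9] I2 finished on A1
[10] I2→R3
[13] I3 finished on M0
[14] I3→R2
[15] issue I4 (M0)
[16] I4 read-ops
[21] I4 finished on M0
[22] I4→R5
[23] issue I5 (M0)
[24] I5 read-ops, issue I6 (M1)
[25] I6 read-ops, issue I7 (A1)
[29] I5 finished on M0
[30] I5→R1, I6 finished on M1
[31] I6→R5
[32] I7 read-ops
[34] I7 finished on A1
[35] I7→R0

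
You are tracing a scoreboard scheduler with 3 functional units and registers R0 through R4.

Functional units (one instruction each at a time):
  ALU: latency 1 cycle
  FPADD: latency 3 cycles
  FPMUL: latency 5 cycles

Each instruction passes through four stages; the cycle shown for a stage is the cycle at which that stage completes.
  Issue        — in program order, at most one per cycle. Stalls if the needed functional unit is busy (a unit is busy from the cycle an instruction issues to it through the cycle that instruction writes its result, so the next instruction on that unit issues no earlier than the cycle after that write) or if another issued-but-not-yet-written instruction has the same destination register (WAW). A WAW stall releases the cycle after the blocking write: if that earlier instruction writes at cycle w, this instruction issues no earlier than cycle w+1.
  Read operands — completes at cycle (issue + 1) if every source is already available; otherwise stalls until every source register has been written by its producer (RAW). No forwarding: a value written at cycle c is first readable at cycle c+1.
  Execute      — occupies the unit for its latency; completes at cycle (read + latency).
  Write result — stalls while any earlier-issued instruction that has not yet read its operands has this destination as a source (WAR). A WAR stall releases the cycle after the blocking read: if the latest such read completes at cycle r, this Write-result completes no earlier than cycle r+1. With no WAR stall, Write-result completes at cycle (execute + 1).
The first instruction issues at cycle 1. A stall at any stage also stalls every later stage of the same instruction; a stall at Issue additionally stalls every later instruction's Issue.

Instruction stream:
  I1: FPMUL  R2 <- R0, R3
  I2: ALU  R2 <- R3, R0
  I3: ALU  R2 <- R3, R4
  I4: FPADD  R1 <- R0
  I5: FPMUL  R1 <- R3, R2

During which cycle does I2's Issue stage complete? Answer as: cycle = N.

cycle = 9

[I1] 1/2/7/8
[I2] 9/10/11/12  (WAW R2: wait I1 write@8)
[I3] 13/14/15/16  (struct: ALU busy until I2 writes@12)
[I4] 14/15/18/19
[I5] 20/21/26/27  (WAW R1: wait I4 write@19)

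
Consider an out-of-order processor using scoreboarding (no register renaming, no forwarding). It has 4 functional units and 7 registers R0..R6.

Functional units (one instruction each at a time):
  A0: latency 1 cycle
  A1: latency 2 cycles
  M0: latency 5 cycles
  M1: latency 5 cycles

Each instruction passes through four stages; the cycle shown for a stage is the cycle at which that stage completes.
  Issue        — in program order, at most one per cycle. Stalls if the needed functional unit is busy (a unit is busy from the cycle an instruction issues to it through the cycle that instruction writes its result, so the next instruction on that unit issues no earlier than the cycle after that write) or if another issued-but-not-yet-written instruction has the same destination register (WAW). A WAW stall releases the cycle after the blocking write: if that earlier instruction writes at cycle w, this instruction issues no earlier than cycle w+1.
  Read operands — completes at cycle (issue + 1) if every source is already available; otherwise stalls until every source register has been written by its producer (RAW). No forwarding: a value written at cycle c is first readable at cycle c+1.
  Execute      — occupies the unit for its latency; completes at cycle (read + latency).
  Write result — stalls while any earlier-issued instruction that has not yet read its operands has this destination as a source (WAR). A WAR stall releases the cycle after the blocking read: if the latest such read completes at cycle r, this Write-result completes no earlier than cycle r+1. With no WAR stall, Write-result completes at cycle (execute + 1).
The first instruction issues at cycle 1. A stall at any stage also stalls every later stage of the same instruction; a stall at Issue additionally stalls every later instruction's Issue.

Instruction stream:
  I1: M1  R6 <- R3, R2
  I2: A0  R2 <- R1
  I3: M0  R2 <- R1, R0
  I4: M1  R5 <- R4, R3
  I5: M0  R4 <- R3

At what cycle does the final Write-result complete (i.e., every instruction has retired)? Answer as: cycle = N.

c1: I1 issues→M1
c2: I1 reads · I2 issues→A0
c3: I2 reads
c4: I2 exec-done
c5: I2 writes R2
c6: I3 issues→M0
c7: I1 exec-done · I3 reads
c8: I1 writes R6
c9: I4 issues→M1
c10: I4 reads
c12: I3 exec-done
c13: I3 writes R2
c14: I5 issues→M0
c15: I4 exec-done · I5 reads
c16: I4 writes R5
c20: I5 exec-done
c21: I5 writes R4

cycle = 21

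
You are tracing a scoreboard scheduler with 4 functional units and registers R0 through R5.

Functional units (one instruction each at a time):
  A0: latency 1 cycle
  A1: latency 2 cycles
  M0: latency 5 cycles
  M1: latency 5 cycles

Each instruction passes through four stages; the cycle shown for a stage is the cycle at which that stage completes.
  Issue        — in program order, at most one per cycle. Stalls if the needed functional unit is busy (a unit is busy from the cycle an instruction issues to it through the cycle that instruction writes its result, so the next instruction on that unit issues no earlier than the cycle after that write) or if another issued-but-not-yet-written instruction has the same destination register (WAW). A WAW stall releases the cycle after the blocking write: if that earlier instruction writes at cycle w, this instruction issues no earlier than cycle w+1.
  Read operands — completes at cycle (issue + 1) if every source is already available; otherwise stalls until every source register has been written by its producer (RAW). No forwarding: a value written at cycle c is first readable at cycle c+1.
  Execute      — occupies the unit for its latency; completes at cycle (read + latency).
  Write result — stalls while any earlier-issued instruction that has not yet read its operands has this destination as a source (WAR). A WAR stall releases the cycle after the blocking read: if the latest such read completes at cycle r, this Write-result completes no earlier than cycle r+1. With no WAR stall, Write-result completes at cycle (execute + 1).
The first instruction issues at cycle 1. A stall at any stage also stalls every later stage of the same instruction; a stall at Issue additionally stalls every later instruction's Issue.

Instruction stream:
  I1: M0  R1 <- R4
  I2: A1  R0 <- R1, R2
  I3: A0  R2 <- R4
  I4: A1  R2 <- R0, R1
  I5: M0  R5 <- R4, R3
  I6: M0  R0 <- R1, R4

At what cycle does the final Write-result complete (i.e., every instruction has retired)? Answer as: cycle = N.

cycle = 29

[1] I1→M0
[2] I1 RO · I2→A1
[3] I3→A0
[4] I3 RO
[5] I3 EX
[7] I1 EX
[8] I1 WR R1
[9] I2 RO
[10] I3 WR R2
[11] I2 EX
[12] I2 WR R0
[13] I4→A1
[14] I4 RO · I5→M0
[15] I5 RO
[16] I4 EX
[17] I4 WR R2
[20] I5 EX
[21] I5 WR R5
[22] I6→M0
[23] I6 RO
[28] I6 EX
[29] I6 WR R0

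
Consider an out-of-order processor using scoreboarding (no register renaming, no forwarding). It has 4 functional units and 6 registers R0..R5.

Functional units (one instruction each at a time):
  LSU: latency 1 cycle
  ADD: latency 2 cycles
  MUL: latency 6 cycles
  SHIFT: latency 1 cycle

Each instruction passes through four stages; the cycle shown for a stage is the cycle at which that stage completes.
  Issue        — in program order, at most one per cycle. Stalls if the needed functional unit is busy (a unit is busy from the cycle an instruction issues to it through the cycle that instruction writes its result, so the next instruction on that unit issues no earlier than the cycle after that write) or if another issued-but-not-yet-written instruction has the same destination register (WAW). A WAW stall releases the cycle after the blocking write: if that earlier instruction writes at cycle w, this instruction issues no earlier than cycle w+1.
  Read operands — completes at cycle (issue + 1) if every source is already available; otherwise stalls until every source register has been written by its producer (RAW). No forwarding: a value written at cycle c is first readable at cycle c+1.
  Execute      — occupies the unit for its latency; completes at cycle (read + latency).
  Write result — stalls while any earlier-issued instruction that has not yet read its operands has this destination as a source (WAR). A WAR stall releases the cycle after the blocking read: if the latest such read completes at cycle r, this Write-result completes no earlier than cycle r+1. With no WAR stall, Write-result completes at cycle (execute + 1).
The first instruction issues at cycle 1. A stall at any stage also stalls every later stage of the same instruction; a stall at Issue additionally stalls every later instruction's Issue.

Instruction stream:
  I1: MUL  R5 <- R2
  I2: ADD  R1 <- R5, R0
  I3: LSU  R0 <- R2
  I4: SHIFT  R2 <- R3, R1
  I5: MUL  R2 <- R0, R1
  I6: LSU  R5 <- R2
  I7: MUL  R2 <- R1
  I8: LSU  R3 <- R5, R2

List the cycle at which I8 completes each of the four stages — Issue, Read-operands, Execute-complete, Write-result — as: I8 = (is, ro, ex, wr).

I8 = (29, 35, 36, 37)

I1  is:1  ro:2  ex:8  wr:9
I2  is:2  ro:10  ex:12  wr:13  — RAW R5: wait I1 write@9
I3  is:3  ro:4  ex:5  wr:11  — WAR R0: wait I2 read@10
I4  is:4  ro:14  ex:15  wr:16  — RAW R1: wait I2 write@13
I5  is:17  ro:18  ex:24  wr:25  — WAW R2: wait I4 write@16
I6  is:18  ro:26  ex:27  wr:28  — RAW R2: wait I5 write@25
I7  is:26  ro:27  ex:33  wr:34  — struct: MUL busy until I5 writes@25
I8  is:29  ro:35  ex:36  wr:37  — struct: LSU busy until I6 writes@28, RAW R2: wait I7 write@34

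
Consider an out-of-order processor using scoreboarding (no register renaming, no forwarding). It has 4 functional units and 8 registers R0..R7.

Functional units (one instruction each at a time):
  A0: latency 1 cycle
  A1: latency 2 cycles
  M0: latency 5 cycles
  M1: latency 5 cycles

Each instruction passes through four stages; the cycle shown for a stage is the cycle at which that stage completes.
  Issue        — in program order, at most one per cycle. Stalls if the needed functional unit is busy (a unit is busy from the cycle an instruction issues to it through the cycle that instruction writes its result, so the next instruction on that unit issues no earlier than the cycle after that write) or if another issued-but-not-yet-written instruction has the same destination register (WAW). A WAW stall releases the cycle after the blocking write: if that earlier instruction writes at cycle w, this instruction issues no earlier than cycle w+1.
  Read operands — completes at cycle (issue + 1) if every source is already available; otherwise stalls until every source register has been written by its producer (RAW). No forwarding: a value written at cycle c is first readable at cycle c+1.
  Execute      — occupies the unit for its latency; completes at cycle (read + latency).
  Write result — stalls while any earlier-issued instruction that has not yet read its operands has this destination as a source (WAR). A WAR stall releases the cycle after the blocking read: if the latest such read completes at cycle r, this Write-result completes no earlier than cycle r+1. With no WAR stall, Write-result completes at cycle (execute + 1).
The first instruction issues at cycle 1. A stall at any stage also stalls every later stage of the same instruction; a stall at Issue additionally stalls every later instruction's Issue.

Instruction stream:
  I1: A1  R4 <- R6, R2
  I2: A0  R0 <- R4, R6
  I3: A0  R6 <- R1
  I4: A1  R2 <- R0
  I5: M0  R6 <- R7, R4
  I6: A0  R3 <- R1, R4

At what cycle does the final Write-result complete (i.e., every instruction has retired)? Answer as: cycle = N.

cycle = 20

1) issue 1, read 2, done 4, write 5
2) issue 2, read 6, done 7, write 8  <RAW R4: wait I1 write@5>
3) issue 9, read 10, done 11, write 12  <struct: A0 busy until I2 writes@8>
4) issue 10, read 11, done 13, write 14
5) issue 13, read 14, done 19, write 20  <WAW R6: wait I3 write@12>
6) issue 14, read 15, done 16, write 17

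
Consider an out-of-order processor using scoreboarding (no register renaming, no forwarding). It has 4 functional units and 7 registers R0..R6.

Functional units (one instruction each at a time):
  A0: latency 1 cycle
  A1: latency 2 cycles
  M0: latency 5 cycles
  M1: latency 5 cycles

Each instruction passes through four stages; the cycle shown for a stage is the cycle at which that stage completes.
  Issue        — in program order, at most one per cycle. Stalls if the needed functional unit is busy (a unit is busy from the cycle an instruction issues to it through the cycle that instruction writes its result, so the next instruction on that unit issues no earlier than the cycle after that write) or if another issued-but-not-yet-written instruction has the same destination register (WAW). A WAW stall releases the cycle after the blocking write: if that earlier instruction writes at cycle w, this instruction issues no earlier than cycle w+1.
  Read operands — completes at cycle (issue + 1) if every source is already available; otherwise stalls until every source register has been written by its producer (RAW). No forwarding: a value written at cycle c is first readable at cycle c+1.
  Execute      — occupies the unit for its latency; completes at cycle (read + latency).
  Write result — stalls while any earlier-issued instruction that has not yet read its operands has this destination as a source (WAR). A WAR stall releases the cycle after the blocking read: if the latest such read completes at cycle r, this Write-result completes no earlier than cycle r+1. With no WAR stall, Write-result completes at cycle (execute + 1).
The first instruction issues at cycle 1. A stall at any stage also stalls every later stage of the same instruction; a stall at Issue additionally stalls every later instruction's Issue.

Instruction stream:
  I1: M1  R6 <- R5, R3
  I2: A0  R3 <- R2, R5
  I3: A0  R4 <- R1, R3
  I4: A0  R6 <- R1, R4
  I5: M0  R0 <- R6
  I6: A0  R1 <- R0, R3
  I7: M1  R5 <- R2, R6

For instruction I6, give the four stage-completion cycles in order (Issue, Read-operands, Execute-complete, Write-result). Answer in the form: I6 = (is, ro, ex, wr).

I6 = (14, 21, 22, 23)

c1: issue I1 (M1)
c2: I1 read-ops, issue I2 (A0)
c3: I2 read-ops
c4: I2 finished on A0
c5: I2→R3
c6: issue I3 (A0)
c7: I1 finished on M1, I3 read-ops
c8: I1→R6, I3 finished on A0
c9: I3→R4
c10: issue I4 (A0)
c11: I4 read-ops, issue I5 (M0)
c12: I4 finished on A0
c13: I4→R6
c14: I5 read-ops, issue I6 (A0)
c15: issue I7 (M1)
c16: I7 read-ops
c19: I5 finished on M0
c20: I5→R0
c21: I6 read-ops, I7 finished on M1
c22: I6 finished on A0, I7→R5
c23: I6→R1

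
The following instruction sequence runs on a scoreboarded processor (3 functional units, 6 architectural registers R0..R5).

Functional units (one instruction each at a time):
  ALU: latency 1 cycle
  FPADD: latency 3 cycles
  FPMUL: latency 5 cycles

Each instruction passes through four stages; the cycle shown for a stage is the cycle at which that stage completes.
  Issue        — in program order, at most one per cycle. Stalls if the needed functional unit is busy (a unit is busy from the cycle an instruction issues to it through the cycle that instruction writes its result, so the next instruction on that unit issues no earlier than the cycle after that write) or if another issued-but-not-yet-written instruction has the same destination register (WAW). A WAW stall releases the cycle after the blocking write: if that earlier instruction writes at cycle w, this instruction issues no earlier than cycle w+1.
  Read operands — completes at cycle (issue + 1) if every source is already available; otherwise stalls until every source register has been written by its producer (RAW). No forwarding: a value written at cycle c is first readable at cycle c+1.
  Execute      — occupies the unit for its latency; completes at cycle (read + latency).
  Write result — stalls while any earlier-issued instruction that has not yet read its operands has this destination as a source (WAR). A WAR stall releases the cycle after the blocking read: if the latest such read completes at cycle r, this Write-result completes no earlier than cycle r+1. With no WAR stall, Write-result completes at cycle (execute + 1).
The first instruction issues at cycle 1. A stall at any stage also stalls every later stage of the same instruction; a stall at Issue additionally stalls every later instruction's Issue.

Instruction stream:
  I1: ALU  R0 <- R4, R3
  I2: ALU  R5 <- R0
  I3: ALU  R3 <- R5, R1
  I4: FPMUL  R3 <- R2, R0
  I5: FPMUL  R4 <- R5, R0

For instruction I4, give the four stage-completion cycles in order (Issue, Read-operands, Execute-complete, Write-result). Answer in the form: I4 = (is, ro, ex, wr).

cycle 1: I1 dispatched to ALU
cycle 2: I1 operands ready
cycle 3: I1 complete
cycle 4: R0←I1
cycle 5: I2 dispatched to ALU
cycle 6: I2 operands ready
cycle 7: I2 complete
cycle 8: R5←I2
cycle 9: I3 dispatched to ALU
cycle 10: I3 operands ready
cycle 11: I3 complete
cycle 12: R3←I3
cycle 13: I4 dispatched to FPMUL
cycle 14: I4 operands ready
cycle 19: I4 complete
cycle 20: R3←I4
cycle 21: I5 dispatched to FPMUL
cycle 22: I5 operands ready
cycle 27: I5 complete
cycle 28: R4←I5

I4 = (13, 14, 19, 20)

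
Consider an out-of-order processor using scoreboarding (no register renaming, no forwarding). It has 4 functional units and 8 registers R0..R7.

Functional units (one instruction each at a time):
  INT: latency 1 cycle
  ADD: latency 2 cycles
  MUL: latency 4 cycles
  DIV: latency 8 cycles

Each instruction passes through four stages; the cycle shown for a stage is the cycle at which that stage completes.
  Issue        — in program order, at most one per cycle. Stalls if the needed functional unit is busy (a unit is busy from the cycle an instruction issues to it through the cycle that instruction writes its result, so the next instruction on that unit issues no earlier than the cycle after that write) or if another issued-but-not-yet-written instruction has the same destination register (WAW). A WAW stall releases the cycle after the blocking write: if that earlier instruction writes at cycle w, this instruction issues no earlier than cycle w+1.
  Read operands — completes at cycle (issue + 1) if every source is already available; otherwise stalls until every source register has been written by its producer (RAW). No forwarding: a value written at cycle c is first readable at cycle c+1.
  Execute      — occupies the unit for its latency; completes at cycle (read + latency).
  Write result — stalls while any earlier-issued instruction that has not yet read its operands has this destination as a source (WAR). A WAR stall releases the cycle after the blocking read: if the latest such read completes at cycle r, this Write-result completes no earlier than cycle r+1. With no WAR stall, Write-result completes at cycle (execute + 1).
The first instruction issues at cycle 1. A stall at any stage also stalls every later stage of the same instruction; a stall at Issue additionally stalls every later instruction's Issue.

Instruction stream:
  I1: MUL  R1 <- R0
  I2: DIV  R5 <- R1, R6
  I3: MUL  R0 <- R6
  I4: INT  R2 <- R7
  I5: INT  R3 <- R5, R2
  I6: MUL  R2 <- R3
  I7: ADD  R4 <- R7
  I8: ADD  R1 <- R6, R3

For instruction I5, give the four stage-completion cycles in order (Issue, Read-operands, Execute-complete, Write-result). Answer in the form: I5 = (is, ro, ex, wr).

I5 = (13, 18, 19, 20)

cycle 1: I1 dispatched to MUL
cycle 2: I1 operands ready | I2 dispatched to DIV
cycle 6: I1 complete
cycle 7: R1←I1
cycle 8: I2 operands ready | I3 dispatched to MUL
cycle 9: I3 operands ready | I4 dispatched to INT
cycle 10: I4 operands ready
cycle 11: I4 complete
cycle 12: R2←I4
cycle 13: I3 complete | I5 dispatched to INT
cycle 14: R0←I3
cycle 15: I6 dispatched to MUL
cycle 16: I2 complete | I7 dispatched to ADD
cycle 17: R5←I2 | I7 operands ready
cycle 18: I5 operands ready
cycle 19: I5 complete | I7 complete
cycle 20: R3←I5 | R4←I7
cycle 21: I6 operands ready | I8 dispatched to ADD
cycle 22: I8 operands ready
cycle 24: I8 complete
cycle 25: I6 complete | R1←I8
cycle 26: R2←I6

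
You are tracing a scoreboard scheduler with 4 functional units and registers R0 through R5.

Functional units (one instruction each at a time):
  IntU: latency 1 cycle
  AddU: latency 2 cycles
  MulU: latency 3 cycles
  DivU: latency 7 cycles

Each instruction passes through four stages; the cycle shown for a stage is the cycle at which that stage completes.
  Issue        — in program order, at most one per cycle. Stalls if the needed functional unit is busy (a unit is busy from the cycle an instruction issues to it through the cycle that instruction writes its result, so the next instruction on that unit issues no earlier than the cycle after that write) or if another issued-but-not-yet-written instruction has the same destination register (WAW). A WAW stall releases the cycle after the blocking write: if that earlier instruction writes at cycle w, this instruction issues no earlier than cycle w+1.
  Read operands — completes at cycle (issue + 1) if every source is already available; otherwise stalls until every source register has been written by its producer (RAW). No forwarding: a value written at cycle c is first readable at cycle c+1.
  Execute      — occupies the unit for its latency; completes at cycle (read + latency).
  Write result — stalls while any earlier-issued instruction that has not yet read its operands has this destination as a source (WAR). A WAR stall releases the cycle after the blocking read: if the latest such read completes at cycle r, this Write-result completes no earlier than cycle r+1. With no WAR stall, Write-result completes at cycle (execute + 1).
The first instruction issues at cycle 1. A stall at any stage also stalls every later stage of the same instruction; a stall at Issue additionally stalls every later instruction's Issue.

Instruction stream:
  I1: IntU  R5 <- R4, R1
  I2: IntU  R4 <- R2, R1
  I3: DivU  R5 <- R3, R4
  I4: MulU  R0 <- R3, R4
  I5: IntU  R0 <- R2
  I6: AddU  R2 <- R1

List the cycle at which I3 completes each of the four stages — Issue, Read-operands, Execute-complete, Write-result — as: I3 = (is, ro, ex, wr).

I3 = (6, 9, 16, 17)

[1] issue I1 (IntU)
[2] I1 read-ops
[3] I1 finished on IntU
[4] I1→R5
[5] issue I2 (IntU)
[6] I2 read-ops; issue I3 (DivU)
[7] I2 finished on IntU; issue I4 (MulU)
[8] I2→R4
[9] I3 read-ops; I4 read-ops
[12] I4 finished on MulU
[13] I4→R0
[14] issue I5 (IntU)
[15] I5 read-ops; issue I6 (AddU)
[16] I3 finished on DivU; I5 finished on IntU; I6 read-ops
[17] I3→R5; I5→R0
[18] I6 finished on AddU
[19] I6→R2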